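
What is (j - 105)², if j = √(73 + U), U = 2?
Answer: 11100 - 1050*√3 ≈ 9281.3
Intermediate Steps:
j = 5*√3 (j = √(73 + 2) = √75 = 5*√3 ≈ 8.6602)
(j - 105)² = (5*√3 - 105)² = (-105 + 5*√3)²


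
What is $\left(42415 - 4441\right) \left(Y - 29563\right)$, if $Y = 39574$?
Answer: $380157714$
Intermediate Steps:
$\left(42415 - 4441\right) \left(Y - 29563\right) = \left(42415 - 4441\right) \left(39574 - 29563\right) = 37974 \cdot 10011 = 380157714$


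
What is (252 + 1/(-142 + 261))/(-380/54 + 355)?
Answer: 809703/1118005 ≈ 0.72424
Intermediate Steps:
(252 + 1/(-142 + 261))/(-380/54 + 355) = (252 + 1/119)/(-380*1/54 + 355) = (252 + 1/119)/(-190/27 + 355) = 29989/(119*(9395/27)) = (29989/119)*(27/9395) = 809703/1118005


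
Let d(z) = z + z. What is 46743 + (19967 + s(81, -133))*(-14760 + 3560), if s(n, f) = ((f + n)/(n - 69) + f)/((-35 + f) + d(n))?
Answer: -2014560113/9 ≈ -2.2384e+8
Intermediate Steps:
d(z) = 2*z
s(n, f) = (f + (f + n)/(-69 + n))/(-35 + f + 2*n) (s(n, f) = ((f + n)/(n - 69) + f)/((-35 + f) + 2*n) = ((f + n)/(-69 + n) + f)/(-35 + f + 2*n) = (f + (f + n)/(-69 + n))/(-35 + f + 2*n))
46743 + (19967 + s(81, -133))*(-14760 + 3560) = 46743 + (19967 + (81 - 68*(-133) - 133*81)/(2415 - 173*81 - 69*(-133) + 2*81**2 - 133*81))*(-14760 + 3560) = 46743 + (19967 + (81 + 9044 - 10773)/(2415 - 14013 + 9177 + 2*6561 - 10773))*(-11200) = 46743 + (19967 - 1648/(2415 - 14013 + 9177 + 13122 - 10773))*(-11200) = 46743 + (19967 - 1648/(-72))*(-11200) = 46743 + (19967 - 1/72*(-1648))*(-11200) = 46743 + (19967 + 206/9)*(-11200) = 46743 + (179909/9)*(-11200) = 46743 - 2014980800/9 = -2014560113/9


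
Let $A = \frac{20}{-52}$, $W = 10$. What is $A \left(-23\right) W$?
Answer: $\frac{1150}{13} \approx 88.462$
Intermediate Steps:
$A = - \frac{5}{13}$ ($A = 20 \left(- \frac{1}{52}\right) = - \frac{5}{13} \approx -0.38462$)
$A \left(-23\right) W = \left(- \frac{5}{13}\right) \left(-23\right) 10 = \frac{115}{13} \cdot 10 = \frac{1150}{13}$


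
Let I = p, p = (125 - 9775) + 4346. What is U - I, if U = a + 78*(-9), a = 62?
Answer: 4664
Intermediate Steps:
p = -5304 (p = -9650 + 4346 = -5304)
I = -5304
U = -640 (U = 62 + 78*(-9) = 62 - 702 = -640)
U - I = -640 - 1*(-5304) = -640 + 5304 = 4664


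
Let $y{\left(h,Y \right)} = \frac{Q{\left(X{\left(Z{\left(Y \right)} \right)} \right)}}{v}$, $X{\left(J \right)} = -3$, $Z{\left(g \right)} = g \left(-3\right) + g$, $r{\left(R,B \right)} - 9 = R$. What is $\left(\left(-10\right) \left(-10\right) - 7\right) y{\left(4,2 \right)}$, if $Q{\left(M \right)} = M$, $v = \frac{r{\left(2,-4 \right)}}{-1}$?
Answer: $\frac{279}{11} \approx 25.364$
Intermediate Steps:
$r{\left(R,B \right)} = 9 + R$
$Z{\left(g \right)} = - 2 g$ ($Z{\left(g \right)} = - 3 g + g = - 2 g$)
$v = -11$ ($v = \frac{9 + 2}{-1} = 11 \left(-1\right) = -11$)
$y{\left(h,Y \right)} = \frac{3}{11}$ ($y{\left(h,Y \right)} = - \frac{3}{-11} = \left(-3\right) \left(- \frac{1}{11}\right) = \frac{3}{11}$)
$\left(\left(-10\right) \left(-10\right) - 7\right) y{\left(4,2 \right)} = \left(\left(-10\right) \left(-10\right) - 7\right) \frac{3}{11} = \left(100 - 7\right) \frac{3}{11} = 93 \cdot \frac{3}{11} = \frac{279}{11}$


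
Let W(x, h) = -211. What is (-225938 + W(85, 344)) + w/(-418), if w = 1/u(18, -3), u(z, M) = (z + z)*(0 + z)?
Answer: -61255622737/270864 ≈ -2.2615e+5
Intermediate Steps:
u(z, M) = 2*z**2 (u(z, M) = (2*z)*z = 2*z**2)
w = 1/648 (w = 1/(2*18**2) = 1/(2*324) = 1/648 ≈ 0.0015432)
(-225938 + W(85, 344)) + w/(-418) = (-225938 - 211) + (1/648)/(-418) = -226149 - 1/418*1/648 = -226149 - 1/270864 = -61255622737/270864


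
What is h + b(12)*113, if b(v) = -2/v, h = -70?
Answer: -533/6 ≈ -88.833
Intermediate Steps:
h + b(12)*113 = -70 - 2/12*113 = -70 - 2*1/12*113 = -70 - 1/6*113 = -70 - 113/6 = -533/6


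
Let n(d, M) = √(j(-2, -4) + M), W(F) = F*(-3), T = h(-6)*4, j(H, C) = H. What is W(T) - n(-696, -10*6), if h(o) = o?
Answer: 72 - I*√62 ≈ 72.0 - 7.874*I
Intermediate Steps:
T = -24 (T = -6*4 = -24)
W(F) = -3*F
n(d, M) = √(-2 + M)
W(T) - n(-696, -10*6) = -3*(-24) - √(-2 - 10*6) = 72 - √(-2 - 60) = 72 - √(-62) = 72 - I*√62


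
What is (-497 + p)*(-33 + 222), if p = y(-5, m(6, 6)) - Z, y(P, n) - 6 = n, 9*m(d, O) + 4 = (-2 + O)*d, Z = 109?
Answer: -112980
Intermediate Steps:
m(d, O) = -4/9 + d*(-2 + O)/9 (m(d, O) = -4/9 + ((-2 + O)*d)/9 = -4/9 + (d*(-2 + O))/9 = -4/9 + d*(-2 + O)/9)
y(P, n) = 6 + n
p = -907/9 (p = (6 + (-4/9 - 2/9*6 + (⅑)*6*6)) - 1*109 = (6 + (-4/9 - 4/3 + 4)) - 109 = (6 + 20/9) - 109 = 74/9 - 109 = -907/9 ≈ -100.78)
(-497 + p)*(-33 + 222) = (-497 - 907/9)*(-33 + 222) = -5380/9*189 = -112980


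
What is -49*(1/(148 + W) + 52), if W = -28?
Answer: -305809/120 ≈ -2548.4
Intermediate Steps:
-49*(1/(148 + W) + 52) = -49*(1/(148 - 28) + 52) = -49*(1/120 + 52) = -49*6241/120 = -305809/120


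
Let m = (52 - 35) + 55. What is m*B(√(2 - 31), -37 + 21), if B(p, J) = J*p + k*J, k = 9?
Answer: -10368 - 1152*I*√29 ≈ -10368.0 - 6203.7*I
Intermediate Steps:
m = 72 (m = 17 + 55 = 72)
B(p, J) = 9*J + J*p (B(p, J) = J*p + 9*J = 9*J + J*p)
m*B(√(2 - 31), -37 + 21) = 72*((-37 + 21)*(9 + √(2 - 31))) = 72*(-16*(9 + √(-29))) = 72*(-16*(9 + I*√29)) = 72*(-144 - 16*I*√29) = -10368 - 1152*I*√29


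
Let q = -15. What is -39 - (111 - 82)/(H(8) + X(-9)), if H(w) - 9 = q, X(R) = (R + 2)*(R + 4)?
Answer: -40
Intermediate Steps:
X(R) = (2 + R)*(4 + R)
H(w) = -6 (H(w) = 9 - 15 = -6)
-39 - (111 - 82)/(H(8) + X(-9)) = -39 - (111 - 82)/(-6 + (8 + (-9)² + 6*(-9))) = -39 - 29/(-6 + (8 + 81 - 54)) = -39 - 29/(-6 + 35) = -39 - 29/29 = -39 - 1*1 = -39 - 1 = -40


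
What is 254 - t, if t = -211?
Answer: 465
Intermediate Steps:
254 - t = 254 - 1*(-211) = 254 + 211 = 465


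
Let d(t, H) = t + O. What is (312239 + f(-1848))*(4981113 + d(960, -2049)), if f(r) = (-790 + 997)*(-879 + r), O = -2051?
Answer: -1256210549500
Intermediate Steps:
d(t, H) = -2051 + t (d(t, H) = t - 2051 = -2051 + t)
f(r) = -181953 + 207*r (f(r) = 207*(-879 + r) = -181953 + 207*r)
(312239 + f(-1848))*(4981113 + d(960, -2049)) = (312239 + (-181953 + 207*(-1848)))*(4981113 + (-2051 + 960)) = (312239 + (-181953 - 382536))*(4981113 - 1091) = (312239 - 564489)*4980022 = -252250*4980022 = -1256210549500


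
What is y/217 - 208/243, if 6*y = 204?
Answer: -36874/52731 ≈ -0.69929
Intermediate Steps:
y = 34 (y = (⅙)*204 = 34)
y/217 - 208/243 = 34/217 - 208/243 = -36874/52731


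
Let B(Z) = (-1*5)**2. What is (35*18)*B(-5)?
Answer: 15750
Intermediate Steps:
B(Z) = 25 (B(Z) = (-5)**2 = 25)
(35*18)*B(-5) = (35*18)*25 = 630*25 = 15750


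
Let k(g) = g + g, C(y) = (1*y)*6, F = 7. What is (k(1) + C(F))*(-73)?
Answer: -3212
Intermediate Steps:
C(y) = 6*y (C(y) = y*6 = 6*y)
k(g) = 2*g
(k(1) + C(F))*(-73) = (2*1 + 6*7)*(-73) = (2 + 42)*(-73) = 44*(-73) = -3212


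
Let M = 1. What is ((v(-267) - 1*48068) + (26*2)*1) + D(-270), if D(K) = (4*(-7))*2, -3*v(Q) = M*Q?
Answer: -47983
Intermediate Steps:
v(Q) = -Q/3
D(K) = -56 (D(K) = -28*2 = -56)
((v(-267) - 1*48068) + (26*2)*1) + D(-270) = ((-1/3*(-267) - 1*48068) + (26*2)*1) - 56 = ((89 - 48068) + 52*1) - 56 = (-47979 + 52) - 56 = -47927 - 56 = -47983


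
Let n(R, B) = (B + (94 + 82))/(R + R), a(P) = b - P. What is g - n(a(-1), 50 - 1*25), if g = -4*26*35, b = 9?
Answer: -73001/20 ≈ -3650.1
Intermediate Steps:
a(P) = 9 - P
g = -3640 (g = -104*35 = -3640)
n(R, B) = (176 + B)/(2*R) (n(R, B) = (B + 176)/((2*R)) = (176 + B)*(1/(2*R)) = (176 + B)/(2*R))
g - n(a(-1), 50 - 1*25) = -3640 - (176 + (50 - 1*25))/(2*(9 - 1*(-1))) = -3640 - (176 + (50 - 25))/(2*(9 + 1)) = -3640 - (176 + 25)/(2*10) = -3640 - 201/(2*10) = -3640 - 1*201/20 = -3640 - 201/20 = -73001/20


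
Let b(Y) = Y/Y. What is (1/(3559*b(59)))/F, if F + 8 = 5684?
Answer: 1/20200884 ≈ 4.9503e-8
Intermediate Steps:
b(Y) = 1
F = 5676 (F = -8 + 5684 = 5676)
(1/(3559*b(59)))/F = (1/(3559*1))/5676 = ((1/3559)*1)*(1/5676) = (1/3559)*(1/5676) = 1/20200884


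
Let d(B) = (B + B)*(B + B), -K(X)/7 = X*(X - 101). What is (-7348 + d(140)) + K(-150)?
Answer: -192498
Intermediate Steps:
K(X) = -7*X*(-101 + X) (K(X) = -7*X*(X - 101) = -7*X*(-101 + X))
d(B) = 4*B² (d(B) = (2*B)*(2*B) = 4*B²)
(-7348 + d(140)) + K(-150) = (-7348 + 4*140²) + 7*(-150)*(101 - 1*(-150)) = (-7348 + 4*19600) + 7*(-150)*(101 + 150) = (-7348 + 78400) + 7*(-150)*251 = 71052 - 263550 = -192498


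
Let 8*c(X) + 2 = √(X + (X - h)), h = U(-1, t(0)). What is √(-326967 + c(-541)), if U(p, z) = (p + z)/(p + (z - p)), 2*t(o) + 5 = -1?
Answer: √(-47083284 + 30*I*√390)/12 ≈ 0.0035976 + 571.81*I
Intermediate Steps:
t(o) = -3 (t(o) = -5/2 + (½)*(-1) = -5/2 - ½ = -3)
U(p, z) = (p + z)/z
h = 4/3 (h = (-1 - 3)/(-3) = -⅓*(-4) = 4/3 ≈ 1.3333)
c(X) = -¼ + √(-4/3 + 2*X)/8 (c(X) = -¼ + √(X + (X - 1*4/3))/8 = -¼ + √(X + (X - 4/3))/8 = -¼ + √(X + (-4/3 + X))/8 = -¼ + √(-4/3 + 2*X)/8)
√(-326967 + c(-541)) = √(-326967 + (-¼ + √(-12 + 18*(-541))/24)) = √(-326967 + (-¼ + √(-12 - 9738)/24)) = √(-326967 + (-¼ + √(-9750)/24)) = √(-326967 + (-¼ + (5*I*√390)/24)) = √(-326967 + (-¼ + 5*I*√390/24)) = √(-1307869/4 + 5*I*√390/24)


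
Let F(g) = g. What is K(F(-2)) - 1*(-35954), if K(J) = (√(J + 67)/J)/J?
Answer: 35954 + √65/4 ≈ 35956.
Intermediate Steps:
K(J) = √(67 + J)/J² (K(J) = (√(67 + J)/J)/J = √(67 + J)/J²)
K(F(-2)) - 1*(-35954) = √(67 - 2)/(-2)² - 1*(-35954) = √65/4 + 35954 = 35954 + √65/4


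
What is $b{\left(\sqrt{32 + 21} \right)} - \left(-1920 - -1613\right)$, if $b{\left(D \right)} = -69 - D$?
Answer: $238 - \sqrt{53} \approx 230.72$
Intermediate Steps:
$b{\left(\sqrt{32 + 21} \right)} - \left(-1920 - -1613\right) = \left(-69 - \sqrt{32 + 21}\right) - \left(-1920 - -1613\right) = \left(-69 - \sqrt{53}\right) - \left(-1920 + 1613\right) = \left(-69 - \sqrt{53}\right) - -307 = \left(-69 - \sqrt{53}\right) + 307 = 238 - \sqrt{53}$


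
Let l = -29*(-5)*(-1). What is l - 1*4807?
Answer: -4952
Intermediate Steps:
l = -145 (l = 145*(-1) = -145)
l - 1*4807 = -145 - 1*4807 = -145 - 4807 = -4952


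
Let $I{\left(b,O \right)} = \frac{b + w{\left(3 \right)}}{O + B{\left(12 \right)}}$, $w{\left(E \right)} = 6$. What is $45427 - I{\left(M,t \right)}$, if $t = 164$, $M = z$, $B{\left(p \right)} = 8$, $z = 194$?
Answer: $\frac{1953311}{43} \approx 45426.0$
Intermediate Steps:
$M = 194$
$I{\left(b,O \right)} = \frac{6 + b}{8 + O}$ ($I{\left(b,O \right)} = \frac{b + 6}{O + 8} = \frac{6 + b}{8 + O}$)
$45427 - I{\left(M,t \right)} = 45427 - \frac{6 + 194}{8 + 164} = 45427 - \frac{1}{172} \cdot 200 = 45427 - \frac{50}{43} = \frac{1953311}{43}$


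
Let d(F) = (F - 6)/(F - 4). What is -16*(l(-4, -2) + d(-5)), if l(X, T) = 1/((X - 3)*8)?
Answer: -1214/63 ≈ -19.270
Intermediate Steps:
d(F) = (-6 + F)/(-4 + F)
l(X, T) = 1/(8*(-3 + X)) (l(X, T) = (1/8)/(-3 + X) = 1/(8*(-3 + X)))
-16*(l(-4, -2) + d(-5)) = -16*(1/(8*(-3 - 4)) + (-6 - 5)/(-4 - 5)) = -16*((1/8)/(-7) - 11/(-9)) = -16*((1/8)*(-1/7) - 1/9*(-11)) = -16*(-1/56 + 11/9) = -16*607/504 = -1214/63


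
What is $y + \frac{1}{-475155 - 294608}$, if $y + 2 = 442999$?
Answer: $\frac{341002699710}{769763} \approx 4.43 \cdot 10^{5}$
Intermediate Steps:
$y = 442997$ ($y = -2 + 442999 = 442997$)
$y + \frac{1}{-475155 - 294608} = 442997 + \frac{1}{-475155 - 294608} = 442997 + \frac{1}{-769763} = 442997 - \frac{1}{769763} = \frac{341002699710}{769763}$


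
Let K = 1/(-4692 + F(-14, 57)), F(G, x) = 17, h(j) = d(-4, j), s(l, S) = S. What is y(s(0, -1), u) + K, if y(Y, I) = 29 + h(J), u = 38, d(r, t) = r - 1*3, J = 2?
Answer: 102849/4675 ≈ 22.000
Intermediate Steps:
d(r, t) = -3 + r (d(r, t) = r - 3 = -3 + r)
h(j) = -7 (h(j) = -3 - 4 = -7)
y(Y, I) = 22 (y(Y, I) = 29 - 7 = 22)
K = -1/4675 (K = 1/(-4692 + 17) = 1/(-4675) = -1/4675 ≈ -0.00021390)
y(s(0, -1), u) + K = 22 - 1/4675 = 102849/4675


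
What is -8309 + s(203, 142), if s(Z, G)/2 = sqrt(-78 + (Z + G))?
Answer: -8309 + 2*sqrt(267) ≈ -8276.3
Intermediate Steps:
s(Z, G) = 2*sqrt(-78 + G + Z) (s(Z, G) = 2*sqrt(-78 + (Z + G)) = 2*sqrt(-78 + (G + Z)) = 2*sqrt(-78 + G + Z))
-8309 + s(203, 142) = -8309 + 2*sqrt(-78 + 142 + 203) = -8309 + 2*sqrt(267)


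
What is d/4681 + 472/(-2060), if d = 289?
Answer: -403523/2410715 ≈ -0.16739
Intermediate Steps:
d/4681 + 472/(-2060) = 289/4681 + 472/(-2060) = 289*(1/4681) + 472*(-1/2060) = 289/4681 - 118/515 = -403523/2410715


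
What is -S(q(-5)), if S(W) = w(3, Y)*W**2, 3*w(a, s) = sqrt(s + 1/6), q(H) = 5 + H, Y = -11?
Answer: 0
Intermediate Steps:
w(a, s) = sqrt(1/6 + s)/3 (w(a, s) = sqrt(s + 1/6)/3 = sqrt(1/6 + s)/3)
S(W) = I*sqrt(390)*W**2/18 (S(W) = (sqrt(6 + 36*(-11))/18)*W**2 = (sqrt(6 - 396)/18)*W**2 = (sqrt(-390)/18)*W**2 = ((I*sqrt(390))/18)*W**2 = (I*sqrt(390)/18)*W**2 = I*sqrt(390)*W**2/18)
-S(q(-5)) = -I*sqrt(390)*(5 - 5)**2/18 = -I*sqrt(390)*0**2/18 = -I*sqrt(390)*0/18 = -1*0 = 0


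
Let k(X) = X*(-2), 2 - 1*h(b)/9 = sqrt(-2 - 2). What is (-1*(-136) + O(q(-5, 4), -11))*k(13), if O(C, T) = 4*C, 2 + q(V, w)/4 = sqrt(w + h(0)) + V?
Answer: -624 - 416*sqrt(22 - 18*I) ≈ -2712.8 + 745.63*I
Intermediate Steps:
h(b) = 18 - 18*I (h(b) = 18 - 9*sqrt(-2 - 2) = 18 - 18*I)
k(X) = -2*X
q(V, w) = -8 + 4*V + 4*sqrt(18 + w - 18*I) (q(V, w) = -8 + 4*(sqrt(w + (18 - 18*I)) + V) = -8 + 4*(sqrt(18 + w - 18*I) + V) = -8 + 4*(V + sqrt(18 + w - 18*I)) = -8 + (4*V + 4*sqrt(18 + w - 18*I)) = -8 + 4*V + 4*sqrt(18 + w - 18*I))
(-1*(-136) + O(q(-5, 4), -11))*k(13) = (-1*(-136) + 4*(-8 + 4*(-5) + 4*sqrt(18 + 4 - 18*I)))*(-2*13) = (136 + 4*(-8 - 20 + 4*sqrt(22 - 18*I)))*(-26) = (136 + 4*(-28 + 4*sqrt(22 - 18*I)))*(-26) = (136 + (-112 + 16*sqrt(22 - 18*I)))*(-26) = (24 + 16*sqrt(22 - 18*I))*(-26) = -624 - 416*sqrt(22 - 18*I)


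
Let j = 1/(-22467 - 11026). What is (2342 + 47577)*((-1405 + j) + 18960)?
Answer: 29350855161266/33493 ≈ 8.7633e+8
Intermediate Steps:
j = -1/33493 (j = 1/(-33493) = -1/33493 ≈ -2.9857e-5)
(2342 + 47577)*((-1405 + j) + 18960) = (2342 + 47577)*((-1405 - 1/33493) + 18960) = 49919*(-47057666/33493 + 18960) = 49919*(587969614/33493) = 29350855161266/33493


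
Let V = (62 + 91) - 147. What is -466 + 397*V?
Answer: 1916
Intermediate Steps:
V = 6 (V = 153 - 147 = 6)
-466 + 397*V = -466 + 397*6 = -466 + 2382 = 1916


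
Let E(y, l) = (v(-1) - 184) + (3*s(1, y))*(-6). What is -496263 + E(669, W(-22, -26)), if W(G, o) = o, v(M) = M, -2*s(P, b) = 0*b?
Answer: -496448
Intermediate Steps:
s(P, b) = 0 (s(P, b) = -0*b = -½*0 = 0)
E(y, l) = -185 (E(y, l) = (-1 - 184) + (3*0)*(-6) = -185 + 0*(-6) = -185 + 0 = -185)
-496263 + E(669, W(-22, -26)) = -496263 - 185 = -496448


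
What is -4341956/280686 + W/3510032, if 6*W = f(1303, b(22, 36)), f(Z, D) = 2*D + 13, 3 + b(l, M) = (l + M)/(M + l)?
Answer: -15240404081563/985216841952 ≈ -15.469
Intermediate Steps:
b(l, M) = -2 (b(l, M) = -3 + (l + M)/(M + l) = -3 + (M + l)/(M + l) = -3 + 1 = -2)
f(Z, D) = 13 + 2*D
W = 3/2 (W = (13 + 2*(-2))/6 = (13 - 4)/6 = (1/6)*9 = 3/2 ≈ 1.5000)
-4341956/280686 + W/3510032 = -4341956/280686 + (3/2)/3510032 = -4341956*1/280686 + (3/2)*(1/3510032) = -2170978/140343 + 3/7020064 = -15240404081563/985216841952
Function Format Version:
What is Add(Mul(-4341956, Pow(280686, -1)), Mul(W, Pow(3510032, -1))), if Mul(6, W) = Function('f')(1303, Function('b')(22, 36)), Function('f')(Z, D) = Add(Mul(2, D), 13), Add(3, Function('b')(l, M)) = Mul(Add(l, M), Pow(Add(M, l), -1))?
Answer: Rational(-15240404081563, 985216841952) ≈ -15.469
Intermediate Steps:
Function('b')(l, M) = -2 (Function('b')(l, M) = Add(-3, Mul(Add(l, M), Pow(Add(M, l), -1))) = Add(-3, Mul(Add(M, l), Pow(Add(M, l), -1))) = Add(-3, 1) = -2)
Function('f')(Z, D) = Add(13, Mul(2, D))
W = Rational(3, 2) (W = Mul(Rational(1, 6), Add(13, Mul(2, -2))) = Mul(Rational(1, 6), Add(13, -4)) = Mul(Rational(1, 6), 9) = Rational(3, 2) ≈ 1.5000)
Add(Mul(-4341956, Pow(280686, -1)), Mul(W, Pow(3510032, -1))) = Add(Mul(-4341956, Pow(280686, -1)), Mul(Rational(3, 2), Pow(3510032, -1))) = Add(Mul(-4341956, Rational(1, 280686)), Mul(Rational(3, 2), Rational(1, 3510032))) = Add(Rational(-2170978, 140343), Rational(3, 7020064)) = Rational(-15240404081563, 985216841952)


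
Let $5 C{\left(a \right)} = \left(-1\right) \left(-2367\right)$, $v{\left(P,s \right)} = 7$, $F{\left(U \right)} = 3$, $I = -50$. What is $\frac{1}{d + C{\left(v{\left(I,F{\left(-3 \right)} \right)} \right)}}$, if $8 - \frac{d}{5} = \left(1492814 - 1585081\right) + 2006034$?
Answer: $- \frac{5}{47841608} \approx -1.0451 \cdot 10^{-7}$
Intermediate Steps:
$d = -9568795$ ($d = 40 - 5 \left(\left(1492814 - 1585081\right) + 2006034\right) = 40 - 5 \left(-92267 + 2006034\right) = 40 - 9568835 = -9568795$)
$C{\left(a \right)} = \frac{2367}{5}$ ($C{\left(a \right)} = \frac{\left(-1\right) \left(-2367\right)}{5} = \frac{1}{5} \cdot 2367 = \frac{2367}{5}$)
$\frac{1}{d + C{\left(v{\left(I,F{\left(-3 \right)} \right)} \right)}} = \frac{1}{-9568795 + \frac{2367}{5}} = \frac{1}{- \frac{47841608}{5}} = - \frac{5}{47841608}$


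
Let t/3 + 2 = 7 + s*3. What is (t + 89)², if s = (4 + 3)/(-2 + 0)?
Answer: 21025/4 ≈ 5256.3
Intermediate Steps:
s = -7/2 (s = 7/(-2) = 7*(-½) = -7/2 ≈ -3.5000)
t = -33/2 (t = -6 + 3*(7 - 7/2*3) = -6 + 3*(7 - 21/2) = -6 + 3*(-7/2) = -6 - 21/2 = -33/2 ≈ -16.500)
(t + 89)² = (-33/2 + 89)² = (145/2)² = 21025/4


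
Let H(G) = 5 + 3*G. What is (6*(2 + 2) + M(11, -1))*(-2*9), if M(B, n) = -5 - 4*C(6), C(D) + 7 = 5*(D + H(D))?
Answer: 9594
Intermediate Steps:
C(D) = 18 + 20*D (C(D) = -7 + 5*(D + (5 + 3*D)) = -7 + 5*(5 + 4*D) = -7 + (25 + 20*D) = 18 + 20*D)
M(B, n) = -557 (M(B, n) = -5 - 4*(18 + 20*6) = -5 - 4*(18 + 120) = -5 - 4*138 = -5 - 552 = -557)
(6*(2 + 2) + M(11, -1))*(-2*9) = (6*(2 + 2) - 557)*(-2*9) = (6*4 - 557)*(-18) = (24 - 557)*(-18) = -533*(-18) = 9594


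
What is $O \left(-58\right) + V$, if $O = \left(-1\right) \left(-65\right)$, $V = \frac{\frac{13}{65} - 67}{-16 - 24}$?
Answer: $- \frac{376833}{100} \approx -3768.3$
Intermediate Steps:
$V = \frac{167}{100}$ ($V = \frac{13 \cdot \frac{1}{65} - 67}{-40} = \left(\frac{1}{5} - 67\right) \left(- \frac{1}{40}\right) = \left(- \frac{334}{5}\right) \left(- \frac{1}{40}\right) = \frac{167}{100} \approx 1.67$)
$O = 65$
$O \left(-58\right) + V = 65 \left(-58\right) + \frac{167}{100} = -3770 + \frac{167}{100} = - \frac{376833}{100}$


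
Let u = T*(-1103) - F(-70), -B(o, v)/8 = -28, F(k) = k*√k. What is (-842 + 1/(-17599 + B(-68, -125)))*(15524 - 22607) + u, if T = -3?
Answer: 103680020208/17375 + 70*I*√70 ≈ 5.9672e+6 + 585.66*I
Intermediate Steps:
F(k) = k^(3/2)
B(o, v) = 224 (B(o, v) = -8*(-28) = 224)
u = 3309 + 70*I*√70 (u = -3*(-1103) - (-70)^(3/2) = 3309 - (-70)*I*√70 = 3309 + 70*I*√70 ≈ 3309.0 + 585.66*I)
(-842 + 1/(-17599 + B(-68, -125)))*(15524 - 22607) + u = (-842 + 1/(-17599 + 224))*(15524 - 22607) + (3309 + 70*I*√70) = (-842 + 1/(-17375))*(-7083) + (3309 + 70*I*√70) = (-842 - 1/17375)*(-7083) + (3309 + 70*I*√70) = -14629751/17375*(-7083) + (3309 + 70*I*√70) = 103622526333/17375 + (3309 + 70*I*√70) = 103680020208/17375 + 70*I*√70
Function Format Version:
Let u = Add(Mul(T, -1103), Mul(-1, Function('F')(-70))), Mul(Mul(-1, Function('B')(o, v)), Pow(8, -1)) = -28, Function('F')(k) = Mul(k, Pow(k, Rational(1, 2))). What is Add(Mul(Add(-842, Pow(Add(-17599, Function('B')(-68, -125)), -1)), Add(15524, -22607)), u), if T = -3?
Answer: Add(Rational(103680020208, 17375), Mul(70, I, Pow(70, Rational(1, 2)))) ≈ Add(5.9672e+6, Mul(585.66, I))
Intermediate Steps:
Function('F')(k) = Pow(k, Rational(3, 2))
Function('B')(o, v) = 224 (Function('B')(o, v) = Mul(-8, -28) = 224)
u = Add(3309, Mul(70, I, Pow(70, Rational(1, 2)))) (u = Add(Mul(-3, -1103), Mul(-1, Pow(-70, Rational(3, 2)))) = Add(3309, Mul(-1, Mul(-70, I, Pow(70, Rational(1, 2))))) = Add(3309, Mul(70, I, Pow(70, Rational(1, 2)))) ≈ Add(3309.0, Mul(585.66, I)))
Add(Mul(Add(-842, Pow(Add(-17599, Function('B')(-68, -125)), -1)), Add(15524, -22607)), u) = Add(Mul(Add(-842, Pow(Add(-17599, 224), -1)), Add(15524, -22607)), Add(3309, Mul(70, I, Pow(70, Rational(1, 2))))) = Add(Mul(Add(-842, Pow(-17375, -1)), -7083), Add(3309, Mul(70, I, Pow(70, Rational(1, 2))))) = Add(Mul(Add(-842, Rational(-1, 17375)), -7083), Add(3309, Mul(70, I, Pow(70, Rational(1, 2))))) = Add(Mul(Rational(-14629751, 17375), -7083), Add(3309, Mul(70, I, Pow(70, Rational(1, 2))))) = Add(Rational(103622526333, 17375), Add(3309, Mul(70, I, Pow(70, Rational(1, 2))))) = Add(Rational(103680020208, 17375), Mul(70, I, Pow(70, Rational(1, 2))))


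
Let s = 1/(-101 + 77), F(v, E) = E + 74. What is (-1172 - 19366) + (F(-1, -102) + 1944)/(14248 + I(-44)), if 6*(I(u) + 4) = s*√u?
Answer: -21601515844320894/1051789722635 + 137952*I*√11/1051789722635 ≈ -20538.0 + 4.3501e-7*I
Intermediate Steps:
F(v, E) = 74 + E
s = -1/24 (s = 1/(-24) = -1/24 ≈ -0.041667)
I(u) = -4 - √u/144 (I(u) = -4 + (-√u/24)/6 = -4 - √u/144)
(-1172 - 19366) + (F(-1, -102) + 1944)/(14248 + I(-44)) = (-1172 - 19366) + ((74 - 102) + 1944)/(14248 + (-4 - I*√11/72)) = -20538 + (-28 + 1944)/(14248 + (-4 - I*√11/72)) = -20538 + 1916/(14248 + (-4 - I*√11/72)) = -20538 + 1916/(14244 - I*√11/72)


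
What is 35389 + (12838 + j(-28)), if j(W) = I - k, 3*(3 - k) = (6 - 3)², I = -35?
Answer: 48192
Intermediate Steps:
k = 0 (k = 3 - (6 - 3)²/3 = 3 - ⅓*3² = 3 - ⅓*9 = 3 - 3 = 0)
j(W) = -35 (j(W) = -35 - 1*0 = -35 + 0 = -35)
35389 + (12838 + j(-28)) = 35389 + (12838 - 35) = 35389 + 12803 = 48192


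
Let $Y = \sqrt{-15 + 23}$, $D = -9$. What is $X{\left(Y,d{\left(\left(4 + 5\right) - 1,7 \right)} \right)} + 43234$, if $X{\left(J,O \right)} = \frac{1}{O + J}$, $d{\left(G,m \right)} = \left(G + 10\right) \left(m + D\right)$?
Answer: $\frac{13921339}{322} - \frac{\sqrt{2}}{644} \approx 43234.0$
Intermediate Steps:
$d{\left(G,m \right)} = \left(-9 + m\right) \left(10 + G\right)$ ($d{\left(G,m \right)} = \left(G + 10\right) \left(m - 9\right) = \left(10 + G\right) \left(-9 + m\right) = \left(-9 + m\right) \left(10 + G\right)$)
$Y = 2 \sqrt{2}$ ($Y = \sqrt{8} = 2 \sqrt{2} \approx 2.8284$)
$X{\left(J,O \right)} = \frac{1}{J + O}$
$X{\left(Y,d{\left(\left(4 + 5\right) - 1,7 \right)} \right)} + 43234 = \frac{1}{2 \sqrt{2} + \left(-90 - 9 \left(\left(4 + 5\right) - 1\right) + 10 \cdot 7 + \left(\left(4 + 5\right) - 1\right) 7\right)} + 43234 = \frac{1}{2 \sqrt{2} + \left(-90 - 9 \left(9 - 1\right) + 70 + \left(9 - 1\right) 7\right)} + 43234 = \frac{1}{2 \sqrt{2} + \left(-90 - 72 + 70 + 8 \cdot 7\right)} + 43234 = \frac{1}{2 \sqrt{2} + \left(-90 - 72 + 70 + 56\right)} + 43234 = \frac{1}{2 \sqrt{2} - 36} + 43234 = \frac{1}{-36 + 2 \sqrt{2}} + 43234 = 43234 + \frac{1}{-36 + 2 \sqrt{2}}$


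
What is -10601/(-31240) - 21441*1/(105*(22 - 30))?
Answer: 404001/15620 ≈ 25.864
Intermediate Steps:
-10601/(-31240) - 21441*1/(105*(22 - 30)) = -10601*(-1/31240) - 21441/(105*(-8)) = 10601/31240 - 21441/(-840) = 10601/31240 - 21441*(-1/840) = 10601/31240 + 1021/40 = 404001/15620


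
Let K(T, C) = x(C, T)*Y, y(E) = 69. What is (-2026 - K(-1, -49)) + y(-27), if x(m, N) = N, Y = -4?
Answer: -1961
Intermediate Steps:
K(T, C) = -4*T (K(T, C) = T*(-4) = -4*T)
(-2026 - K(-1, -49)) + y(-27) = (-2026 - (-4)*(-1)) + 69 = (-2026 - 1*4) + 69 = (-2026 - 4) + 69 = -2030 + 69 = -1961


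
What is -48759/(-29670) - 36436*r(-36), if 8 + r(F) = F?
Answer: 15855506013/9890 ≈ 1.6032e+6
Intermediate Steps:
r(F) = -8 + F
-48759/(-29670) - 36436*r(-36) = -48759/(-29670) - 36436/(1/(-8 - 36)) = -48759*(-1/29670) - 36436/(1/(-44)) = 16253/9890 - 36436/(-1/44) = 16253/9890 - 36436*(-44) = 16253/9890 + 1603184 = 15855506013/9890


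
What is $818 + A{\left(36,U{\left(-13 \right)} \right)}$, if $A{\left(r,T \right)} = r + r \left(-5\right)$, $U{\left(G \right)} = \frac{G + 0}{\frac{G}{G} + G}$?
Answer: $674$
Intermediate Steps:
$U{\left(G \right)} = \frac{G}{1 + G}$
$A{\left(r,T \right)} = - 4 r$ ($A{\left(r,T \right)} = r - 5 r = - 4 r$)
$818 + A{\left(36,U{\left(-13 \right)} \right)} = 818 - 144 = 674$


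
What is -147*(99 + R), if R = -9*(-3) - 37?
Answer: -13083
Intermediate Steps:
R = -10 (R = 27 - 37 = -10)
-147*(99 + R) = -147*(99 - 10) = -147*89 = -13083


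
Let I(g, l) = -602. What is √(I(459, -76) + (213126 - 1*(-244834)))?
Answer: √457358 ≈ 676.28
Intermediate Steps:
√(I(459, -76) + (213126 - 1*(-244834))) = √(-602 + (213126 - 1*(-244834))) = √(-602 + (213126 + 244834)) = √(-602 + 457960) = √457358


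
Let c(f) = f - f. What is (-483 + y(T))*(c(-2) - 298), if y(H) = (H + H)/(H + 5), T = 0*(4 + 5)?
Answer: 143934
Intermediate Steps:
c(f) = 0
T = 0 (T = 0*9 = 0)
y(H) = 2*H/(5 + H) (y(H) = (2*H)/(5 + H) = 2*H/(5 + H))
(-483 + y(T))*(c(-2) - 298) = (-483 + 2*0/(5 + 0))*(0 - 298) = (-483 + 2*0/5)*(-298) = (-483 + 2*0*(⅕))*(-298) = (-483 + 0)*(-298) = -483*(-298) = 143934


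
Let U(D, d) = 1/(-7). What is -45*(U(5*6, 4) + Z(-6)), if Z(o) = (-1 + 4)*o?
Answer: 5715/7 ≈ 816.43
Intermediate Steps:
U(D, d) = -1/7
Z(o) = 3*o
-45*(U(5*6, 4) + Z(-6)) = -45*(-1/7 + 3*(-6)) = -45*(-1/7 - 18) = -45*(-127/7) = 5715/7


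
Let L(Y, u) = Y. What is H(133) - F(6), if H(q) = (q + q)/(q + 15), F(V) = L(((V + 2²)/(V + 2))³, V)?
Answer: -369/2368 ≈ -0.15583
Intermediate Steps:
F(V) = (4 + V)³/(2 + V)³ (F(V) = ((V + 2²)/(V + 2))³ = ((V + 4)/(2 + V))³ = ((4 + V)/(2 + V))³ = (4 + V)³/(2 + V)³)
H(q) = 2*q/(15 + q) (H(q) = (2*q)/(15 + q) = 2*q/(15 + q))
H(133) - F(6) = 2*133/(15 + 133) - (4 + 6)³/(2 + 6)³ = 2*133/148 - 10³/8³ = 2*133*(1/148) - 1000/512 = 133/74 - 1*125/64 = 133/74 - 125/64 = -369/2368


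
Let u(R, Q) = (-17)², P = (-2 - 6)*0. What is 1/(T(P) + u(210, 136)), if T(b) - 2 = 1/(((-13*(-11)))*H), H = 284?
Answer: 40612/11818093 ≈ 0.0034364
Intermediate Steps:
P = 0 (P = -8*0 = 0)
u(R, Q) = 289
T(b) = 81225/40612 (T(b) = 2 + 1/(-13*(-11)*284) = 2 + (1/284)/143 = 2 + (1/143)*(1/284) = 2 + 1/40612 = 81225/40612)
1/(T(P) + u(210, 136)) = 1/(81225/40612 + 289) = 1/(11818093/40612) = 40612/11818093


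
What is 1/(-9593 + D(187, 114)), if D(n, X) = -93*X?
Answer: -1/20195 ≈ -4.9517e-5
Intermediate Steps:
1/(-9593 + D(187, 114)) = 1/(-9593 - 93*114) = 1/(-9593 - 10602) = 1/(-20195) = -1/20195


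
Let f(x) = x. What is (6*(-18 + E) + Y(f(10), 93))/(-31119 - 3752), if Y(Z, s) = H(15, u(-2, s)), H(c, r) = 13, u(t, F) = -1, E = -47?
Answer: 377/34871 ≈ 0.010811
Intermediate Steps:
Y(Z, s) = 13
(6*(-18 + E) + Y(f(10), 93))/(-31119 - 3752) = (6*(-18 - 47) + 13)/(-31119 - 3752) = (6*(-65) + 13)/(-34871) = (-390 + 13)*(-1/34871) = -377*(-1/34871) = 377/34871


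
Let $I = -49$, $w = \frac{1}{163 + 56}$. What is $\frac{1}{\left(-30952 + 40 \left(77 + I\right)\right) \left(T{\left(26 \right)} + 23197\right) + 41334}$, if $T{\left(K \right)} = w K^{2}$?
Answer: $- \frac{73}{50520646754} \approx -1.445 \cdot 10^{-9}$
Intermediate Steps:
$w = \frac{1}{219} \approx 0.0045662$
$T{\left(K \right)} = \frac{K^{2}}{219}$
$\frac{1}{\left(-30952 + 40 \left(77 + I\right)\right) \left(T{\left(26 \right)} + 23197\right) + 41334} = \frac{1}{\left(-30952 + 40 \left(77 - 49\right)\right) \left(\frac{26^{2}}{219} + 23197\right) + 41334} = \frac{1}{\left(-30952 + 40 \cdot 28\right) \left(\frac{1}{219} \cdot 676 + 23197\right) + 41334} = \frac{1}{\left(-30952 + 1120\right) \left(\frac{676}{219} + 23197\right) + 41334} = \frac{1}{\left(-29832\right) \frac{5080819}{219} + 41334} = \frac{1}{- \frac{50523664136}{73} + 41334} = \frac{1}{- \frac{50520646754}{73}} = - \frac{73}{50520646754}$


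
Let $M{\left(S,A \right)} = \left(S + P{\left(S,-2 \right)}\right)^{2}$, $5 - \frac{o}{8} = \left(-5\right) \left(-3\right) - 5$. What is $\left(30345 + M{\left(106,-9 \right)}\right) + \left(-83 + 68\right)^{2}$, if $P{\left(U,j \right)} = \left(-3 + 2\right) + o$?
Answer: $34795$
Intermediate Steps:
$o = -40$ ($o = 40 - 8 \left(\left(-5\right) \left(-3\right) - 5\right) = 40 - 8 \left(15 - 5\right) = 40 - 80 = -40$)
$P{\left(U,j \right)} = -41$ ($P{\left(U,j \right)} = \left(-3 + 2\right) - 40 = -1 - 40 = -41$)
$M{\left(S,A \right)} = \left(-41 + S\right)^{2}$ ($M{\left(S,A \right)} = \left(S - 41\right)^{2} = \left(-41 + S\right)^{2}$)
$\left(30345 + M{\left(106,-9 \right)}\right) + \left(-83 + 68\right)^{2} = \left(30345 + \left(-41 + 106\right)^{2}\right) + \left(-83 + 68\right)^{2} = \left(30345 + 65^{2}\right) + \left(-15\right)^{2} = \left(30345 + 4225\right) + 225 = 34570 + 225 = 34795$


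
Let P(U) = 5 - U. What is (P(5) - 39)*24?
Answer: -936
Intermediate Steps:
(P(5) - 39)*24 = ((5 - 1*5) - 39)*24 = ((5 - 5) - 39)*24 = (0 - 39)*24 = -39*24 = -936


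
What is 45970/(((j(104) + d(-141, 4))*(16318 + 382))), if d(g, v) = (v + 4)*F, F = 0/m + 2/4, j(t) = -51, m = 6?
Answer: -4597/78490 ≈ -0.058568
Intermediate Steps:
F = 1/2 (F = 0/6 + 2/4 = 0*(1/6) + 2*(1/4) = 0 + 1/2 = 1/2 ≈ 0.50000)
d(g, v) = 2 + v/2 (d(g, v) = (v + 4)*(1/2) = (4 + v)*(1/2) = 2 + v/2)
45970/(((j(104) + d(-141, 4))*(16318 + 382))) = 45970/(((-51 + (2 + (1/2)*4))*(16318 + 382))) = 45970/(((-51 + (2 + 2))*16700)) = 45970/(((-51 + 4)*16700)) = 45970/((-47*16700)) = 45970/(-784900) = 45970*(-1/784900) = -4597/78490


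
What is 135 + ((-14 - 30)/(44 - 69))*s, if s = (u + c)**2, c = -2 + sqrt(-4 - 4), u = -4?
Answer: 4607/25 - 1056*I*sqrt(2)/25 ≈ 184.28 - 59.736*I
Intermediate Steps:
c = -2 + 2*I*sqrt(2) (c = -2 + sqrt(-8) = -2 + 2*I*sqrt(2) ≈ -2.0 + 2.8284*I)
s = (-6 + 2*I*sqrt(2))**2 (s = (-4 + (-2 + 2*I*sqrt(2)))**2 = (-6 + 2*I*sqrt(2))**2 ≈ 28.0 - 33.941*I)
135 + ((-14 - 30)/(44 - 69))*s = 135 + ((-14 - 30)/(44 - 69))*(28 - 24*I*sqrt(2)) = 135 + (-44/(-25))*(28 - 24*I*sqrt(2)) = 135 + (-44*(-1/25))*(28 - 24*I*sqrt(2)) = 135 + 44*(28 - 24*I*sqrt(2))/25 = 135 + (1232/25 - 1056*I*sqrt(2)/25) = 4607/25 - 1056*I*sqrt(2)/25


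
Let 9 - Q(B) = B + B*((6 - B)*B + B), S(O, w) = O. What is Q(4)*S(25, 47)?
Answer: -1075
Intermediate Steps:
Q(B) = 9 - B - B*(B + B*(6 - B)) (Q(B) = 9 - (B + B*((6 - B)*B + B)) = 9 - (B + B*(B*(6 - B) + B)) = 9 - (B + B*(B + B*(6 - B))) = 9 + (-B - B*(B + B*(6 - B))) = 9 - B - B*(B + B*(6 - B)))
Q(4)*S(25, 47) = (9 + 4³ - 1*4 - 7*4²)*25 = (9 + 64 - 4 - 7*16)*25 = (9 + 64 - 4 - 112)*25 = -43*25 = -1075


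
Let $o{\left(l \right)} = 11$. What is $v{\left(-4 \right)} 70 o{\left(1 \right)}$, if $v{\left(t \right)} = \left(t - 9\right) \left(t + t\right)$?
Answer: $80080$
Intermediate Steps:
$v{\left(t \right)} = 2 t \left(-9 + t\right)$ ($v{\left(t \right)} = \left(-9 + t\right) 2 t = 2 t \left(-9 + t\right)$)
$v{\left(-4 \right)} 70 o{\left(1 \right)} = 2 \left(-4\right) \left(-9 - 4\right) 70 \cdot 11 = 2 \left(-4\right) \left(-13\right) 70 \cdot 11 = 104 \cdot 70 \cdot 11 = 7280 \cdot 11 = 80080$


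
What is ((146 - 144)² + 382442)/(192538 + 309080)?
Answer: 63741/83603 ≈ 0.76242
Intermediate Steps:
((146 - 144)² + 382442)/(192538 + 309080) = (2² + 382442)/501618 = (4 + 382442)*(1/501618) = 382446*(1/501618) = 63741/83603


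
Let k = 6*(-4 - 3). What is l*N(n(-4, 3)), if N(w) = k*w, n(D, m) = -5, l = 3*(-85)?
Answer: -53550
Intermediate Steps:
l = -255
k = -42 (k = 6*(-7) = -42)
N(w) = -42*w
l*N(n(-4, 3)) = -(-10710)*(-5) = -255*210 = -53550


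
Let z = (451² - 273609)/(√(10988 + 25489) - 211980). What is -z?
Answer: -4960897280/14978494641 - 70208*√4053/14978494641 ≈ -0.33150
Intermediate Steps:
z = -70208/(-211980 + 3*√4053) (z = (203401 - 273609)/(√36477 - 211980) = -70208/(3*√4053 - 211980) = -70208/(-211980 + 3*√4053) ≈ 0.33150)
-z = -(4960897280/14978494641 + 70208*√4053/14978494641) = -4960897280/14978494641 - 70208*√4053/14978494641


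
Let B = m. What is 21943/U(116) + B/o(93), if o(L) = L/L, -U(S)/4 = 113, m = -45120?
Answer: -20416183/452 ≈ -45169.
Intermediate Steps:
B = -45120
U(S) = -452 (U(S) = -4*113 = -452)
o(L) = 1
21943/U(116) + B/o(93) = 21943/(-452) - 45120/1 = 21943*(-1/452) - 45120*1 = -21943/452 - 45120 = -20416183/452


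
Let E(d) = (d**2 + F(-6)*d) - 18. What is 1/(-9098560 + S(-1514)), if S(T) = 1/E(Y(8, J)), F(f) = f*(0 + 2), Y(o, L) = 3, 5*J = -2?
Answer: -45/409435201 ≈ -1.0991e-7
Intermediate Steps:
J = -2/5 (J = (1/5)*(-2) = -2/5 ≈ -0.40000)
F(f) = 2*f (F(f) = f*2 = 2*f)
E(d) = -18 + d**2 - 12*d (E(d) = (d**2 + (2*(-6))*d) - 18 = (d**2 - 12*d) - 18 = -18 + d**2 - 12*d)
S(T) = -1/45 (S(T) = 1/(-18 + 3**2 - 12*3) = 1/(-18 + 9 - 36) = 1/(-45) = -1/45)
1/(-9098560 + S(-1514)) = 1/(-9098560 - 1/45) = 1/(-409435201/45) = -45/409435201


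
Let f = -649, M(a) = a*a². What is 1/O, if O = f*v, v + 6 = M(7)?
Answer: -1/218713 ≈ -4.5722e-6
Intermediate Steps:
M(a) = a³
v = 337 (v = -6 + 7³ = -6 + 343 = 337)
O = -218713 (O = -649*337 = -218713)
1/O = 1/(-218713) = -1/218713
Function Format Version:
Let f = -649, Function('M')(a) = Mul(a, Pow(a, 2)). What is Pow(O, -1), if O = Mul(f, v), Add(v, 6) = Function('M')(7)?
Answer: Rational(-1, 218713) ≈ -4.5722e-6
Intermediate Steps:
Function('M')(a) = Pow(a, 3)
v = 337 (v = Add(-6, Pow(7, 3)) = Add(-6, 343) = 337)
O = -218713 (O = Mul(-649, 337) = -218713)
Pow(O, -1) = Pow(-218713, -1) = Rational(-1, 218713)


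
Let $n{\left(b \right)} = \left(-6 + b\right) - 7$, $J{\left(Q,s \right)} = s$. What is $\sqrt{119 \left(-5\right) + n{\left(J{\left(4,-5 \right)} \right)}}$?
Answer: $i \sqrt{613} \approx 24.759 i$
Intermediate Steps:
$n{\left(b \right)} = -13 + b$
$\sqrt{119 \left(-5\right) + n{\left(J{\left(4,-5 \right)} \right)}} = \sqrt{119 \left(-5\right) - 18} = \sqrt{-595 - 18} = \sqrt{-613} = i \sqrt{613}$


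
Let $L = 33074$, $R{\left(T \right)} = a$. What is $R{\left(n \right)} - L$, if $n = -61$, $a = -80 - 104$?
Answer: $-33258$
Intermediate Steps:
$a = -184$ ($a = -80 - 104 = -184$)
$R{\left(T \right)} = -184$
$R{\left(n \right)} - L = -184 - 33074 = -33258$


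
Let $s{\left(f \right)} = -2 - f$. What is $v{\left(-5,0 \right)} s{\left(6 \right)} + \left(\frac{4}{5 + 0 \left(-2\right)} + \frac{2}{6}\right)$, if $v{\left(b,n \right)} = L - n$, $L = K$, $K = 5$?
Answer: $- \frac{583}{15} \approx -38.867$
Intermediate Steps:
$L = 5$
$v{\left(b,n \right)} = 5 - n$
$v{\left(-5,0 \right)} s{\left(6 \right)} + \left(\frac{4}{5 + 0 \left(-2\right)} + \frac{2}{6}\right) = \left(5 - 0\right) \left(-2 - 6\right) + \left(\frac{4}{5 + 0 \left(-2\right)} + \frac{2}{6}\right) = \left(5 + 0\right) \left(-2 - 6\right) + \left(\frac{4}{5 + 0} + 2 \cdot \frac{1}{6}\right) = 5 \left(-8\right) + \left(\frac{4}{5} + \frac{1}{3}\right) = -40 + \left(4 \cdot \frac{1}{5} + \frac{1}{3}\right) = -40 + \left(\frac{4}{5} + \frac{1}{3}\right) = -40 + \frac{17}{15} = - \frac{583}{15}$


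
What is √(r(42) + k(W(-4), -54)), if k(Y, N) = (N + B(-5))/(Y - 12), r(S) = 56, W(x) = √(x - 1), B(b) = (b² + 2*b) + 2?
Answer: √((709 - 56*I*√5)/(12 - I*√5)) ≈ 7.6799 + 0.03615*I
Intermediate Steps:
B(b) = 2 + b² + 2*b
W(x) = √(-1 + x)
k(Y, N) = (17 + N)/(-12 + Y) (k(Y, N) = (N + (2 + (-5)² + 2*(-5)))/(Y - 12) = (N + (2 + 25 - 10))/(-12 + Y) = (N + 17)/(-12 + Y) = (17 + N)/(-12 + Y))
√(r(42) + k(W(-4), -54)) = √(56 + (17 - 54)/(-12 + √(-1 - 4))) = √(56 - 37/(-12 + √(-5))) = √(56 - 37/(-12 + I*√5))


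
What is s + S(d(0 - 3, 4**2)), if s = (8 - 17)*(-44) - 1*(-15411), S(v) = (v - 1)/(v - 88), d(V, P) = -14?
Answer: 537443/34 ≈ 15807.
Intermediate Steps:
S(v) = (-1 + v)/(-88 + v)
s = 15807 (s = -9*(-44) + 15411 = 396 + 15411 = 15807)
s + S(d(0 - 3, 4**2)) = 15807 + (-1 - 14)/(-88 - 14) = 15807 - 15/(-102) = 15807 - 1/102*(-15) = 15807 + 5/34 = 537443/34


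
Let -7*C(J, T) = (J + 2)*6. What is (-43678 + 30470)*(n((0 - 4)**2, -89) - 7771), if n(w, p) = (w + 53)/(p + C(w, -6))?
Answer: 75035757472/731 ≈ 1.0265e+8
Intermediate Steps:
C(J, T) = -12/7 - 6*J/7 (C(J, T) = -(J + 2)*6/7 = -(2 + J)*6/7 = -(12 + 6*J)/7 = -12/7 - 6*J/7)
n(w, p) = (53 + w)/(-12/7 + p - 6*w/7) (n(w, p) = (w + 53)/(p + (-12/7 - 6*w/7)) = (53 + w)/(-12/7 + p - 6*w/7))
(-43678 + 30470)*(n((0 - 4)**2, -89) - 7771) = (-43678 + 30470)*(7*(53 + (0 - 4)**2)/(-12 - 6*(0 - 4)**2 + 7*(-89)) - 7771) = -13208*(7*(53 + (-4)**2)/(-12 - 6*(-4)**2 - 623) - 7771) = -13208*(7*(53 + 16)/(-12 - 6*16 - 623) - 7771) = -13208*(7*69/(-12 - 96 - 623) - 7771) = -13208*(7*69/(-731) - 7771) = -13208*(7*(-1/731)*69 - 7771) = -13208*(-483/731 - 7771) = -13208*(-5681084/731) = 75035757472/731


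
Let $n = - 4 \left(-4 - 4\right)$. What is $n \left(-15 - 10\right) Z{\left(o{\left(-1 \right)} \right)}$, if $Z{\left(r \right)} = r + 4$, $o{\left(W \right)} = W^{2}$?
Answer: $-4000$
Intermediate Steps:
$Z{\left(r \right)} = 4 + r$
$n = 32$ ($n = \left(-4\right) \left(-8\right) = 32$)
$n \left(-15 - 10\right) Z{\left(o{\left(-1 \right)} \right)} = 32 \left(-15 - 10\right) \left(4 + \left(-1\right)^{2}\right) = 32 \left(-15 - 10\right) \left(4 + 1\right) = 32 \left(-25\right) 5 = \left(-800\right) 5 = -4000$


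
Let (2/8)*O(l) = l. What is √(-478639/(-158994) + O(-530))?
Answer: I*√49141941586/4818 ≈ 46.011*I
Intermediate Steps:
O(l) = 4*l
√(-478639/(-158994) + O(-530)) = √(-478639/(-158994) + 4*(-530)) = √(-478639*(-1/158994) - 2120) = √(478639/158994 - 2120) = √(-336588641/158994) = I*√49141941586/4818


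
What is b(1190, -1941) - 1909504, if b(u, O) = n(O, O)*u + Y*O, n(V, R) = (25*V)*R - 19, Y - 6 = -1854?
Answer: 112084214604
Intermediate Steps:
Y = -1848 (Y = 6 - 1854 = -1848)
n(V, R) = -19 + 25*R*V (n(V, R) = 25*R*V - 19 = -19 + 25*R*V)
b(u, O) = -1848*O + u*(-19 + 25*O**2) (b(u, O) = (-19 + 25*O*O)*u - 1848*O = (-19 + 25*O**2)*u - 1848*O = u*(-19 + 25*O**2) - 1848*O = -1848*O + u*(-19 + 25*O**2))
b(1190, -1941) - 1909504 = (-1848*(-1941) + 1190*(-19 + 25*(-1941)**2)) - 1909504 = (3586968 + 1190*(-19 + 25*3767481)) - 1909504 = (3586968 + 1190*(-19 + 94187025)) - 1909504 = (3586968 + 1190*94187006) - 1909504 = (3586968 + 112082537140) - 1909504 = 112086124108 - 1909504 = 112084214604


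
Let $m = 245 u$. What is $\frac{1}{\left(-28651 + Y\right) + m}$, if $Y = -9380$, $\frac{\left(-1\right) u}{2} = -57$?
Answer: $- \frac{1}{10101} \approx -9.9 \cdot 10^{-5}$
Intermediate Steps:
$u = 114$ ($u = \left(-2\right) \left(-57\right) = 114$)
$m = 27930$ ($m = 245 \cdot 114 = 27930$)
$\frac{1}{\left(-28651 + Y\right) + m} = \frac{1}{\left(-28651 - 9380\right) + 27930} = \frac{1}{-38031 + 27930} = \frac{1}{-10101} = - \frac{1}{10101}$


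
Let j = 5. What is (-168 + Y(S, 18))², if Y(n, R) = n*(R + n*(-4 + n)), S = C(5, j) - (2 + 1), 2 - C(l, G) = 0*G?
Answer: 36481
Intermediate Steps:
C(l, G) = 2 (C(l, G) = 2 - 0*G = 2 - 1*0 = 2 + 0 = 2)
S = -1 (S = 2 - (2 + 1) = 2 - 1*3 = 2 - 3 = -1)
(-168 + Y(S, 18))² = (-168 - (18 + (-1)² - 4*(-1)))² = (-168 - (18 + 1 + 4))² = (-168 - 1*23)² = (-168 - 23)² = (-191)² = 36481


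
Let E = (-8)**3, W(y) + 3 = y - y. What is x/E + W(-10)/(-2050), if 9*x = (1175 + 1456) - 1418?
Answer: -1236413/4723200 ≈ -0.26177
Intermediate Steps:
W(y) = -3 (W(y) = -3 + (y - y) = -3 + 0 = -3)
x = 1213/9 (x = ((1175 + 1456) - 1418)/9 = (2631 - 1418)/9 = (1/9)*1213 = 1213/9 ≈ 134.78)
E = -512
x/E + W(-10)/(-2050) = (1213/9)/(-512) - 3/(-2050) = (1213/9)*(-1/512) - 3*(-1/2050) = -1213/4608 + 3/2050 = -1236413/4723200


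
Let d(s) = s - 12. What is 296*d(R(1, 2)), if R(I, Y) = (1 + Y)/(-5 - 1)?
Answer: -3700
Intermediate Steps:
R(I, Y) = -1/6 - Y/6 (R(I, Y) = (1 + Y)/(-6) = (1 + Y)*(-1/6) = -1/6 - Y/6)
d(s) = -12 + s
296*d(R(1, 2)) = 296*(-12 + (-1/6 - 1/6*2)) = 296*(-12 + (-1/6 - 1/3)) = 296*(-12 - 1/2) = 296*(-25/2) = -3700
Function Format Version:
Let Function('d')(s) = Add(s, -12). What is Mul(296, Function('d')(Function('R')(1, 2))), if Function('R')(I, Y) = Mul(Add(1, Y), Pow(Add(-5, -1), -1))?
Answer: -3700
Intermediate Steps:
Function('R')(I, Y) = Add(Rational(-1, 6), Mul(Rational(-1, 6), Y)) (Function('R')(I, Y) = Mul(Add(1, Y), Pow(-6, -1)) = Mul(Add(1, Y), Rational(-1, 6)) = Add(Rational(-1, 6), Mul(Rational(-1, 6), Y)))
Function('d')(s) = Add(-12, s)
Mul(296, Function('d')(Function('R')(1, 2))) = Mul(296, Add(-12, Add(Rational(-1, 6), Mul(Rational(-1, 6), 2)))) = Mul(296, Add(-12, Add(Rational(-1, 6), Rational(-1, 3)))) = Mul(296, Add(-12, Rational(-1, 2))) = Mul(296, Rational(-25, 2)) = -3700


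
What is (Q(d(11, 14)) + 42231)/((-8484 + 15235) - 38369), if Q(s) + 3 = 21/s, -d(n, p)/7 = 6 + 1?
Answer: -295593/221326 ≈ -1.3356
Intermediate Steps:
d(n, p) = -49 (d(n, p) = -7*(6 + 1) = -7*7 = -49)
Q(s) = -3 + 21/s
(Q(d(11, 14)) + 42231)/((-8484 + 15235) - 38369) = ((-3 + 21/(-49)) + 42231)/((-8484 + 15235) - 38369) = ((-3 + 21*(-1/49)) + 42231)/(6751 - 38369) = ((-3 - 3/7) + 42231)/(-31618) = (-24/7 + 42231)*(-1/31618) = (295593/7)*(-1/31618) = -295593/221326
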